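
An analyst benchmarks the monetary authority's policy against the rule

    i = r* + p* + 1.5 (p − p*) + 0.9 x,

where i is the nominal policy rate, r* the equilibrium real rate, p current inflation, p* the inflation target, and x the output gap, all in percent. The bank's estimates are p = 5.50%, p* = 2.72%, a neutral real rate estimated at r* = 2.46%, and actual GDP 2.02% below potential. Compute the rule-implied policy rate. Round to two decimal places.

7.53%

Output 2.02% below potential → x = -2.02.
i = 2.46 + 2.72 + 1.5 × (5.50 − 2.72) + 0.9 × (-2.02)
   = 2.46 + 2.72 + 4.17 − 1.818 = 7.53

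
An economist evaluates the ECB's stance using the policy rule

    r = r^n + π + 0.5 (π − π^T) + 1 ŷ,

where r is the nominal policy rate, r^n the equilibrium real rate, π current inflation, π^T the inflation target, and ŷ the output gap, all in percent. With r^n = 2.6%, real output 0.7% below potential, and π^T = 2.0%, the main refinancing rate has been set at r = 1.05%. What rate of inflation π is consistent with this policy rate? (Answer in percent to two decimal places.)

Output 0.7% below potential → ŷ = -0.7.
Collecting π: r = r^n + (1 + 0.5) π − 0.5 π^T + 1 ŷ
1.5 π = 1.05 − 2.6 + 0.5 × 2.0 − 1 × (-0.7) = 0.15
π = 0.15 / 1.5 = 0.10

0.10%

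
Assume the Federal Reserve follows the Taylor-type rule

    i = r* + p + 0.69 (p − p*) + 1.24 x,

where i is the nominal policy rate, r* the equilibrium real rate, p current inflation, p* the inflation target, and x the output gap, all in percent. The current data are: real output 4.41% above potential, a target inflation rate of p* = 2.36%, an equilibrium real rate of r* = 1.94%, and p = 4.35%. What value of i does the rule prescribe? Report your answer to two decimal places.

Output 4.41% above potential → x = 4.41.
i = 1.94 + 4.35 + 0.69 × (4.35 − 2.36) + 1.24 × 4.41
   = 1.94 + 4.35 + 1.3731 + 5.4684 = 13.13

13.13%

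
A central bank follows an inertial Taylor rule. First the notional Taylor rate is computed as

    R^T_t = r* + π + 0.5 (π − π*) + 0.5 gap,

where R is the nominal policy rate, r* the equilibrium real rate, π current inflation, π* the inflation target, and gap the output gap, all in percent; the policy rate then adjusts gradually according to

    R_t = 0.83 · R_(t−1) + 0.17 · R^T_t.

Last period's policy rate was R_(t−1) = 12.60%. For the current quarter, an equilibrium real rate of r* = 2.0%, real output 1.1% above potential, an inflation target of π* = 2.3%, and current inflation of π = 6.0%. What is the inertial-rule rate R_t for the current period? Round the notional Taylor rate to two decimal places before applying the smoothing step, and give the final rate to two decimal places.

12.23%

Output 1.1% above potential → gap = 1.1.
R^T_t = 2.0 + 6.0 + 0.5 × (6.0 − 2.3) + 0.5 × 1.1
   = 2.0 + 6 + 1.85 + 0.55 = 10.40
R_t = 0.83 × 12.60 + 0.17 × 10.40 = 10.458 + 1.768 = 12.23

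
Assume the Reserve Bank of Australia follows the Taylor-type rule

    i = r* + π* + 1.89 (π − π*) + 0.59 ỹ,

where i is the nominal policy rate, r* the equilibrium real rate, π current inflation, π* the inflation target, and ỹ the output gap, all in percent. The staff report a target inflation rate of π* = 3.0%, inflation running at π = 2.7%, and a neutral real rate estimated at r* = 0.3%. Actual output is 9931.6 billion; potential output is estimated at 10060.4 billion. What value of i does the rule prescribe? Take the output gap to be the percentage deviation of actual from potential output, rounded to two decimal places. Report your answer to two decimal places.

1.98%

Output gap = 100 × (9931.6 − 10060.4) / 10060.4 = -1.28%.
i = 0.30 + 3.00 + 1.89 × (2.70 − 3.00) + 0.59 × (-1.28)
   = 0.30 + 3 − 0.567 − 0.7552 = 1.98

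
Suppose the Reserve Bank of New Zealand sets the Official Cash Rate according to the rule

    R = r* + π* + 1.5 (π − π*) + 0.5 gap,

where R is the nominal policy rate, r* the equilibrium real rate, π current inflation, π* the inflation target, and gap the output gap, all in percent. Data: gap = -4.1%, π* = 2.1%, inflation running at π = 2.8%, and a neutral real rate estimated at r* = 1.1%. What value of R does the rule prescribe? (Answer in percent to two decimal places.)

R = 1.1 + 2.1 + 1.5 × (2.8 − 2.1) + 0.5 × (-4.1)
   = 1.1 + 2.1 + 1.05 − 2.05 = 2.20

2.20%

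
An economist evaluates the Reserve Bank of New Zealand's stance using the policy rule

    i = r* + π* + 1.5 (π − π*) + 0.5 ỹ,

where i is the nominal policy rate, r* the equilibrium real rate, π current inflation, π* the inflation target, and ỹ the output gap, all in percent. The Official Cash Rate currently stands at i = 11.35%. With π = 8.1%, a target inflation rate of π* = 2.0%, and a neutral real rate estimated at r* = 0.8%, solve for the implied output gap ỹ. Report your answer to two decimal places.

0.5 ỹ = 11.35 − 0.8 − 2.0 − 1.5 × (8.1 − 2.0) = -0.6
ỹ = -0.6 / 0.5 = -1.20

-1.20%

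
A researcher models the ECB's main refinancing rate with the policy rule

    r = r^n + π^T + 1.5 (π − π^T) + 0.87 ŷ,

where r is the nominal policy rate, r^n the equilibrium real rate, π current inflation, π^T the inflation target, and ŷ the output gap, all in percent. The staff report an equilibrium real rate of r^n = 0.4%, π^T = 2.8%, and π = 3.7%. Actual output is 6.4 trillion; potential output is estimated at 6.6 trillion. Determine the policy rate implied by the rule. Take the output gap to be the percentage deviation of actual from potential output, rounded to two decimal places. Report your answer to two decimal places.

Output gap = 100 × (6.4 − 6.6) / 6.6 = -3.03%.
r = 0.40 + 2.80 + 1.5 × (3.70 − 2.80) + 0.87 × (-3.03)
   = 0.40 + 2.8 + 1.35 − 2.6361 = 1.91

1.91%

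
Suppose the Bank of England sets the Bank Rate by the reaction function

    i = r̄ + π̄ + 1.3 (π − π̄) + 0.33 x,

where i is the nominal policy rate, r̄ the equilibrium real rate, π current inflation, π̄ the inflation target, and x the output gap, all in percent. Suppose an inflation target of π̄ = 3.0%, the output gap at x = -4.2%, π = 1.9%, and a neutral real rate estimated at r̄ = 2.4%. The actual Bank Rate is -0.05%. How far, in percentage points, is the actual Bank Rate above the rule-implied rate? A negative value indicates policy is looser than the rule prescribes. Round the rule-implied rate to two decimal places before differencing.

-2.63 pp

i = 2.4 + 3.0 + 1.3 × (1.9 − 3.0) + 0.33 × (-4.2)
   = 2.4 + 3 − 1.43 − 1.386 = 2.58
Deviation = -0.05 − 2.58 = -2.63 pp.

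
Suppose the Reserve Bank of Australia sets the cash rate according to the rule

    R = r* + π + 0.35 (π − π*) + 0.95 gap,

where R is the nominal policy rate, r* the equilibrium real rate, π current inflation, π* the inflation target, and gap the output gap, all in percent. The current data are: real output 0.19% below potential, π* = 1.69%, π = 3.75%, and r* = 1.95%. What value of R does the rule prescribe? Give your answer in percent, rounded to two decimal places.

6.24%

Output 0.19% below potential → gap = -0.19.
R = 1.95 + 3.75 + 0.35 × (3.75 − 1.69) + 0.95 × (-0.19)
   = 1.95 + 3.75 + 0.721 − 0.1805 = 6.24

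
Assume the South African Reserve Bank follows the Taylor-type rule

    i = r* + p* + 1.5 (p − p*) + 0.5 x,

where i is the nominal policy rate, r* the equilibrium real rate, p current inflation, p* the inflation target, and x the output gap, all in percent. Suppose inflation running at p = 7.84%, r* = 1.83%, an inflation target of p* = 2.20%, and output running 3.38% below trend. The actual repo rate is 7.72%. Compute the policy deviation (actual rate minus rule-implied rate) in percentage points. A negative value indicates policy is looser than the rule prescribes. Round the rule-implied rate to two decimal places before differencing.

-3.08 pp

Output 3.38% below potential → x = -3.38.
i = 1.83 + 2.20 + 1.5 × (7.84 − 2.20) + 0.5 × (-3.38)
   = 1.83 + 2.2 + 8.46 − 1.69 = 10.80
Deviation = 7.72 − 10.80 = -3.08 pp.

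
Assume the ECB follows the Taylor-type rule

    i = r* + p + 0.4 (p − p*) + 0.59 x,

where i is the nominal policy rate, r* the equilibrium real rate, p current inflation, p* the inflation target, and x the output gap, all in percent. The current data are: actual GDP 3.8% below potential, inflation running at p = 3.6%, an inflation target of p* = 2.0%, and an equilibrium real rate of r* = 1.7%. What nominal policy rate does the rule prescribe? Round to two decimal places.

3.70%

Output 3.8% below potential → x = -3.8.
i = 1.7 + 3.6 + 0.4 × (3.6 − 2.0) + 0.59 × (-3.8)
   = 1.7 + 3.6 + 0.64 − 2.242 = 3.70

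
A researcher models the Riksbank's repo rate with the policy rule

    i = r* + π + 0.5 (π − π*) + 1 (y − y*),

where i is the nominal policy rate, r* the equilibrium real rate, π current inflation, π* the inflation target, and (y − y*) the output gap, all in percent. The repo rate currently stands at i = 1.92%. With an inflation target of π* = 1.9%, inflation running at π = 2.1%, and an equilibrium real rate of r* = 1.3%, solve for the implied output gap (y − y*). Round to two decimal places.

-1.58%

1 (y − y*) = 1.92 − 1.3 − 2.1 − 0.5 × (2.1 − 1.9) = -1.58
(y − y*) = -1.58 / 1 = -1.58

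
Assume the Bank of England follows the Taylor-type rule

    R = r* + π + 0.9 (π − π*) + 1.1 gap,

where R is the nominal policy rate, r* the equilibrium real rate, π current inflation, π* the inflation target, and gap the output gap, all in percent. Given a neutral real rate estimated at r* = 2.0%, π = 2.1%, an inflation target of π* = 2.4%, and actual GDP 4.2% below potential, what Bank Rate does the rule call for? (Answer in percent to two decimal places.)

-0.79%

Output 4.2% below potential → gap = -4.2.
R = 2.0 + 2.1 + 0.9 × (2.1 − 2.4) + 1.1 × (-4.2)
   = 2.0 + 2.1 − 0.27 − 4.62 = -0.79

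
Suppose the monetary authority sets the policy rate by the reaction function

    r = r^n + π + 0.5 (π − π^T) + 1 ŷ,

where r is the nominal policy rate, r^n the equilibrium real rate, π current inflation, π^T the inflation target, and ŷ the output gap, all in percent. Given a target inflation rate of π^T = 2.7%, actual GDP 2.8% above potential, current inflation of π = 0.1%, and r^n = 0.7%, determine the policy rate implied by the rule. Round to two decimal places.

2.30%

Output 2.8% above potential → ŷ = 2.8.
r = 0.7 + 0.1 + 0.5 × (0.1 − 2.7) + 1 × 2.8
   = 0.7 + 0.1 − 1.3 + 2.8 = 2.30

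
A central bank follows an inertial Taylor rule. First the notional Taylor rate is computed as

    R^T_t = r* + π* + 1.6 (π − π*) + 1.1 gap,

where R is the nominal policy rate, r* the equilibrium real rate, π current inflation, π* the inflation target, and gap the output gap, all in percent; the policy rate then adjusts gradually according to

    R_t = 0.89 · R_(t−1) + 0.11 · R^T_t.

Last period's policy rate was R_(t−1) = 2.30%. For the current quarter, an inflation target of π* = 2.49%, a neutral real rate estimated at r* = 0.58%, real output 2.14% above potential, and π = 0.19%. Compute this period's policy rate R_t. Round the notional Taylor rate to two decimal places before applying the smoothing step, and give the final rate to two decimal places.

2.24%

Output 2.14% above potential → gap = 2.14.
R^T_t = 0.58 + 2.49 + 1.6 × (0.19 − 2.49) + 1.1 × 2.14
   = 0.58 + 2.49 − 3.68 + 2.354 = 1.74
R_t = 0.89 × 2.30 + 0.11 × 1.74 = 2.047 + 0.1914 = 2.24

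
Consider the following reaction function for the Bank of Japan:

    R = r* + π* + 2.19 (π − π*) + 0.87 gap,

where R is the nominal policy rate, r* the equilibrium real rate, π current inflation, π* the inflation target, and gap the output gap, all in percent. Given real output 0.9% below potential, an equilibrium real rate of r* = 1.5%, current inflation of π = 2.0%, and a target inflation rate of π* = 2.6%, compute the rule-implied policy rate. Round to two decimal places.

Output 0.9% below potential → gap = -0.9.
R = 1.5 + 2.6 + 2.19 × (2.0 − 2.6) + 0.87 × (-0.9)
   = 1.5 + 2.6 − 1.314 − 0.783 = 2.00

2.00%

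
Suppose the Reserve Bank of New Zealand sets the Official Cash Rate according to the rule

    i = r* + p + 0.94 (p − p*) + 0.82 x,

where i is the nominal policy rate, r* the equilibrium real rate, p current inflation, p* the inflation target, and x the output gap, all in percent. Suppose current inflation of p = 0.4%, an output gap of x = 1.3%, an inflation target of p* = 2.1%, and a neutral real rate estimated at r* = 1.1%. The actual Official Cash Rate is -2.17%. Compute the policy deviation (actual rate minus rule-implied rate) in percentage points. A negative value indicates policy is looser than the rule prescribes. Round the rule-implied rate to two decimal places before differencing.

-3.14 pp

i = 1.1 + 0.4 + 0.94 × (0.4 − 2.1) + 0.82 × 1.3
   = 1.1 + 0.4 − 1.598 + 1.066 = 0.97
Deviation = -2.17 − 0.97 = -3.14 pp.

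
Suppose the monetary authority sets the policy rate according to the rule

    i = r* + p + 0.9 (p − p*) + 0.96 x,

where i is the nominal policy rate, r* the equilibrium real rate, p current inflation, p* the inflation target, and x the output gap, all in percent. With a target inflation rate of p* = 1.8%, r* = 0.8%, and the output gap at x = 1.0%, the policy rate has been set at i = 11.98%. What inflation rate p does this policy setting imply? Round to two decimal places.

6.23%

Collecting p: i = r* + (1 + 0.9) p − 0.9 p* + 0.96 x
1.9 p = 11.98 − 0.8 + 0.9 × 1.8 − 0.96 × 1.0 = 11.84
p = 11.84 / 1.9 = 6.23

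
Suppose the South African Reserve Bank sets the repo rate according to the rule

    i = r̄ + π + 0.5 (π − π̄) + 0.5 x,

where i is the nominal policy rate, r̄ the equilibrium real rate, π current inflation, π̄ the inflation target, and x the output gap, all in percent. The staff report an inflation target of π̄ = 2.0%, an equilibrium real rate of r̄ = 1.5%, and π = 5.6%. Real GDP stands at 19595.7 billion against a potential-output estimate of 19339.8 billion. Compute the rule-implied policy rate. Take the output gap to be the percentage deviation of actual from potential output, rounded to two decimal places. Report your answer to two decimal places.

Output gap = 100 × (19595.7 − 19339.8) / 19339.8 = 1.32%.
i = 1.50 + 5.60 + 0.5 × (5.60 − 2.00) + 0.5 × 1.32
   = 1.50 + 5.6 + 1.8 + 0.66 = 9.56

9.56%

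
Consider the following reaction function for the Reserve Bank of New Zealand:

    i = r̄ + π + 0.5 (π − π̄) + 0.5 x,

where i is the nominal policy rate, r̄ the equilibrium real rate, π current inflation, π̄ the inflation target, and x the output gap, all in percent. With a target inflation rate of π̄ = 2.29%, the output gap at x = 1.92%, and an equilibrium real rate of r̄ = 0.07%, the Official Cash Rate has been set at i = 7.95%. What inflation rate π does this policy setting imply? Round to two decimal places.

5.38%

Collecting π: i = r̄ + (1 + 0.5) π − 0.5 π̄ + 0.5 x
1.5 π = 7.95 − 0.07 + 0.5 × 2.29 − 0.5 × 1.92 = 8.065
π = 8.065 / 1.5 = 5.38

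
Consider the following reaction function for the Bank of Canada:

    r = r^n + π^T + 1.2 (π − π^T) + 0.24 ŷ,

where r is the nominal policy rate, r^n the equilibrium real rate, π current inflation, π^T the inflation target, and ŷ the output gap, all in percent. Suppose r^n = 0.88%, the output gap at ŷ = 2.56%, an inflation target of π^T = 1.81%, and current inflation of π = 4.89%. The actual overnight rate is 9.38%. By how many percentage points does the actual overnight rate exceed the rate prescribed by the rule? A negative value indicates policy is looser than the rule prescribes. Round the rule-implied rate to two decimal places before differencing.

2.38 pp

r = 0.88 + 1.81 + 1.2 × (4.89 − 1.81) + 0.24 × 2.56
   = 0.88 + 1.81 + 3.696 + 0.6144 = 7.00
Deviation = 9.38 − 7.00 = 2.38 pp.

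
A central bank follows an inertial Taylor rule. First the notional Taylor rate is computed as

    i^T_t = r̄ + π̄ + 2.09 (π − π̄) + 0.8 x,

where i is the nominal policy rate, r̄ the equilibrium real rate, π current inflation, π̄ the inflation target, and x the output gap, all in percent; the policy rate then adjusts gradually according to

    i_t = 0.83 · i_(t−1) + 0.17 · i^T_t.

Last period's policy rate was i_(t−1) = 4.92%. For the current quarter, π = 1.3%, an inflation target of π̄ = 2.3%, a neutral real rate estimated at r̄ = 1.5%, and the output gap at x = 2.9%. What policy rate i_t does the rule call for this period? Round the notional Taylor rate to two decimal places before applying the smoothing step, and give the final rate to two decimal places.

4.77%

i^T_t = 1.5 + 2.3 + 2.09 × (1.3 − 2.3) + 0.8 × 2.9
   = 1.5 + 2.3 − 2.09 + 2.32 = 4.03
i_t = 0.83 × 4.92 + 0.17 × 4.03 = 4.0836 + 0.6851 = 4.77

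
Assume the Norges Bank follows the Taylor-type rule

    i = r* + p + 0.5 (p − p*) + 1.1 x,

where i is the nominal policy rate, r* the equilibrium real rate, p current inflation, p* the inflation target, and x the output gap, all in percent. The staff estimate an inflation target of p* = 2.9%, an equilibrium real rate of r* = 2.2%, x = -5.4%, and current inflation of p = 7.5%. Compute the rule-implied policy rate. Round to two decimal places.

i = 2.2 + 7.5 + 0.5 × (7.5 − 2.9) + 1.1 × (-5.4)
   = 2.2 + 7.5 + 2.3 − 5.94 = 6.06

6.06%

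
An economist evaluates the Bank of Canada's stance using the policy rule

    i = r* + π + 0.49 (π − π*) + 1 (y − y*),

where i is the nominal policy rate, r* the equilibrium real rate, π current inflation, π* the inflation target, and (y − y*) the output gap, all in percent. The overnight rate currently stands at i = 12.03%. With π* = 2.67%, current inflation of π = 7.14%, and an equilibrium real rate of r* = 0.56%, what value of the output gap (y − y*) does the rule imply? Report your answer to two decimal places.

2.14%

1 (y − y*) = 12.03 − 0.56 − 7.14 − 0.49 × (7.14 − 2.67) = 2.1397
(y − y*) = 2.1397 / 1 = 2.14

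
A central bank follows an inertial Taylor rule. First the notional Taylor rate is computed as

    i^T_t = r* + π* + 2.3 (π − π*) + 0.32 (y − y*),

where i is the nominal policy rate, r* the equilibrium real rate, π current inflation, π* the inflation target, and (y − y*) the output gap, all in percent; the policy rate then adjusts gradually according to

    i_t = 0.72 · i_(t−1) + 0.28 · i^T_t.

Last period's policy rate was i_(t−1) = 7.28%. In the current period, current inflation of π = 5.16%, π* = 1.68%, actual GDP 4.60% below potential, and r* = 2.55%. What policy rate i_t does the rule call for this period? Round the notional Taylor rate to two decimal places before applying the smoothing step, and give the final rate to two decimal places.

Output 4.60% below potential → (y − y*) = -4.60.
i^T_t = 2.55 + 1.68 + 2.3 × (5.16 − 1.68) + 0.32 × (-4.60)
   = 2.55 + 1.68 + 8.004 − 1.472 = 10.76
i_t = 0.72 × 7.28 + 0.28 × 10.76 = 5.2416 + 3.0128 = 8.25

8.25%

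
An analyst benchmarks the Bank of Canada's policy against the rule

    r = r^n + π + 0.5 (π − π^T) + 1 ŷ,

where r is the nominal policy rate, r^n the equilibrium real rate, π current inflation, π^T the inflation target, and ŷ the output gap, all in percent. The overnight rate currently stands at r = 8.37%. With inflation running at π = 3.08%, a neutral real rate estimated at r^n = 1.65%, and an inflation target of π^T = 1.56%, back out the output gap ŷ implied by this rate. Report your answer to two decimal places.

2.88%

1 ŷ = 8.37 − 1.65 − 3.08 − 0.5 × (3.08 − 1.56) = 2.88
ŷ = 2.88 / 1 = 2.88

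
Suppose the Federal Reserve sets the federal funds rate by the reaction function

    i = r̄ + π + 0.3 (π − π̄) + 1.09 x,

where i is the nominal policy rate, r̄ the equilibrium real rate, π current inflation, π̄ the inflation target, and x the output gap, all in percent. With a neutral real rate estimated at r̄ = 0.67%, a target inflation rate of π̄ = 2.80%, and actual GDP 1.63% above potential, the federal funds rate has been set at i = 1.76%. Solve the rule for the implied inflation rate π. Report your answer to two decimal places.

Output 1.63% above potential → x = 1.63.
Collecting π: i = r̄ + (1 + 0.3) π − 0.3 π̄ + 1.09 x
1.3 π = 1.76 − 0.67 + 0.3 × 2.80 − 1.09 × 1.63 = 0.1533
π = 0.1533 / 1.3 = 0.12

0.12%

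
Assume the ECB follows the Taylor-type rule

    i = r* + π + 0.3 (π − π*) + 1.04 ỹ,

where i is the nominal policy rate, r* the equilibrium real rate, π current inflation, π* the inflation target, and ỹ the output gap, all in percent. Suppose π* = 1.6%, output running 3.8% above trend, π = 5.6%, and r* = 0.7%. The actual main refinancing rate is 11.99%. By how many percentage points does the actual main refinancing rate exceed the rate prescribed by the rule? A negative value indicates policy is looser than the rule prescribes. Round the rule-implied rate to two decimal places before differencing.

0.54 pp

Output 3.8% above potential → ỹ = 3.8.
i = 0.7 + 5.6 + 0.3 × (5.6 − 1.6) + 1.04 × 3.8
   = 0.7 + 5.6 + 1.2 + 3.952 = 11.45
Deviation = 11.99 − 11.45 = 0.54 pp.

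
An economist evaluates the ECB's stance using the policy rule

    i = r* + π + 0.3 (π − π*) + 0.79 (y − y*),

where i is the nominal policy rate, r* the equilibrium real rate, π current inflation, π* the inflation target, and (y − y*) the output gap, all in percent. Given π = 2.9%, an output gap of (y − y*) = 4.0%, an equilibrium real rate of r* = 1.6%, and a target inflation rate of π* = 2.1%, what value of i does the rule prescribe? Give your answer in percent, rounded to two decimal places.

i = 1.6 + 2.9 + 0.3 × (2.9 − 2.1) + 0.79 × 4.0
   = 1.6 + 2.9 + 0.24 + 3.16 = 7.90

7.90%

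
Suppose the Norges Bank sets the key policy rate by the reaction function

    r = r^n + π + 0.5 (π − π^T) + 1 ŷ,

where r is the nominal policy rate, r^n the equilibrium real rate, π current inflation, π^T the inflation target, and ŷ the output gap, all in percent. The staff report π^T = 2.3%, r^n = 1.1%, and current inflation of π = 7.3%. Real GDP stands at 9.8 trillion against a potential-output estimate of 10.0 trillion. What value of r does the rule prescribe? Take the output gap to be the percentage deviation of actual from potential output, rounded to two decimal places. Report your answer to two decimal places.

Output gap = 100 × (9.8 − 10.0) / 10.0 = -2.00%.
r = 1.10 + 7.30 + 0.5 × (7.30 − 2.30) + 1 × (-2.00)
   = 1.10 + 7.3 + 2.5 − 2 = 8.90

8.90%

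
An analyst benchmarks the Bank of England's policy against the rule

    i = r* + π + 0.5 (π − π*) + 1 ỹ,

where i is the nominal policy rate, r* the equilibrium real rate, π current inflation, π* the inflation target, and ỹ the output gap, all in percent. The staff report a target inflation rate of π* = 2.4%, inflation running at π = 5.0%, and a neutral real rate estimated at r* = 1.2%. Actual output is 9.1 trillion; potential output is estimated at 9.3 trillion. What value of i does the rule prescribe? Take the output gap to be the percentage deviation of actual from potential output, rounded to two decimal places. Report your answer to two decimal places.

5.35%

Output gap = 100 × (9.1 − 9.3) / 9.3 = -2.15%.
i = 1.20 + 5.00 + 0.5 × (5.00 − 2.40) + 1 × (-2.15)
   = 1.20 + 5 + 1.3 − 2.15 = 5.35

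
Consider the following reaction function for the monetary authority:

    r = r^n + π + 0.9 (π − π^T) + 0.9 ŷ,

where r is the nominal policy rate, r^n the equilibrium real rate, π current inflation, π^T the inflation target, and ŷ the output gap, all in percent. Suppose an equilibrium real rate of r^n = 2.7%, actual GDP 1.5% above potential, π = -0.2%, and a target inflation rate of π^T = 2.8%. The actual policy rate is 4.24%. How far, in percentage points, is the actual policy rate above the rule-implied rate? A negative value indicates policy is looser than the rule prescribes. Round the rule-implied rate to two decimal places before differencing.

Output 1.5% above potential → ŷ = 1.5.
r = 2.7 + (-0.2) + 0.9 × (-0.2 − 2.8) + 0.9 × 1.5
   = 2.7 − 0.2 − 2.7 + 1.35 = 1.15
Deviation = 4.24 − 1.15 = 3.09 pp.

3.09 pp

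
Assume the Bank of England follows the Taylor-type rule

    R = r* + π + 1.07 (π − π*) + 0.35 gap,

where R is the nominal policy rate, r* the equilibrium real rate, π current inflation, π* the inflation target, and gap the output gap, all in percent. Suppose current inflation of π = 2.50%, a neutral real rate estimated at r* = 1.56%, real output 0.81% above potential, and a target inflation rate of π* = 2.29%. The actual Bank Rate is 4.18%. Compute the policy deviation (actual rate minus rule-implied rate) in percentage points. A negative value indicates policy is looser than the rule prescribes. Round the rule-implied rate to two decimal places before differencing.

-0.39 pp

Output 0.81% above potential → gap = 0.81.
R = 1.56 + 2.50 + 1.07 × (2.50 − 2.29) + 0.35 × 0.81
   = 1.56 + 2.5 + 0.2247 + 0.2835 = 4.57
Deviation = 4.18 − 4.57 = -0.39 pp.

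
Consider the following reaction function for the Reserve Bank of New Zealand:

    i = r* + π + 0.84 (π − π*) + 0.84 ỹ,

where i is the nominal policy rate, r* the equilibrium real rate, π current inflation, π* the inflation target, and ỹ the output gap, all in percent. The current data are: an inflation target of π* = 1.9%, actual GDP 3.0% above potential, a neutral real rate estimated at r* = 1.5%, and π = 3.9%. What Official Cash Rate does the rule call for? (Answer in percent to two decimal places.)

Output 3.0% above potential → ỹ = 3.0.
i = 1.5 + 3.9 + 0.84 × (3.9 − 1.9) + 0.84 × 3.0
   = 1.5 + 3.9 + 1.68 + 2.52 = 9.60

9.60%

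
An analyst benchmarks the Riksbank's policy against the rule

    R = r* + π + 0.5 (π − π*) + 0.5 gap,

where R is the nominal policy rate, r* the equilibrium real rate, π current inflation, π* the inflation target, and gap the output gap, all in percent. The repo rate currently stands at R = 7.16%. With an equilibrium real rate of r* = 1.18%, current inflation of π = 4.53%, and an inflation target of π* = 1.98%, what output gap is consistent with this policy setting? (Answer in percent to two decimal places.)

0.35%

0.5 gap = 7.16 − 1.18 − 4.53 − 0.5 × (4.53 − 1.98) = 0.175
gap = 0.175 / 0.5 = 0.35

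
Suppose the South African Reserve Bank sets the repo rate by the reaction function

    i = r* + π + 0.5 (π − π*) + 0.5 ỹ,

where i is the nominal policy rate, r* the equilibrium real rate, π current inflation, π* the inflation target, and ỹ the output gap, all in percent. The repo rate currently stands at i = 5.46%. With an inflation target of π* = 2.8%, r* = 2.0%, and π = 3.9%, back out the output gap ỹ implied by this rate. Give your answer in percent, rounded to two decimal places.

-1.98%

0.5 ỹ = 5.46 − 2.0 − 3.9 − 0.5 × (3.9 − 2.8) = -0.99
ỹ = -0.99 / 0.5 = -1.98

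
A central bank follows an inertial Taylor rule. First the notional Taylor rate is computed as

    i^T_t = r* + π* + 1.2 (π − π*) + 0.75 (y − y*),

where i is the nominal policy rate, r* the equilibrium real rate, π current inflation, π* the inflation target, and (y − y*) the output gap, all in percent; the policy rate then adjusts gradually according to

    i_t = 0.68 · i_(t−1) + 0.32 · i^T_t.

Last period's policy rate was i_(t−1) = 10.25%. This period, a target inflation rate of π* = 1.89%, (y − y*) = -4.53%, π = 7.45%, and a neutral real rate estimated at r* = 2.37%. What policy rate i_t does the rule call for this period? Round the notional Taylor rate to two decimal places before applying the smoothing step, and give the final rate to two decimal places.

i^T_t = 2.37 + 1.89 + 1.2 × (7.45 − 1.89) + 0.75 × (-4.53)
   = 2.37 + 1.89 + 6.672 − 3.3975 = 7.53
i_t = 0.68 × 10.25 + 0.32 × 7.53 = 6.97 + 2.4096 = 9.38

9.38%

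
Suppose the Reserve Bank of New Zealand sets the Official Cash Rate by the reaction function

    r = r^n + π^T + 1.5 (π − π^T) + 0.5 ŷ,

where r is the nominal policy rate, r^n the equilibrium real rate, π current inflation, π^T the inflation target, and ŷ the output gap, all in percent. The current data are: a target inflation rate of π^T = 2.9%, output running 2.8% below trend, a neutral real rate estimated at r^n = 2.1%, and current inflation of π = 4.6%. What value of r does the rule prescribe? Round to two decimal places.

6.15%

Output 2.8% below potential → ŷ = -2.8.
r = 2.1 + 2.9 + 1.5 × (4.6 − 2.9) + 0.5 × (-2.8)
   = 2.1 + 2.9 + 2.55 − 1.4 = 6.15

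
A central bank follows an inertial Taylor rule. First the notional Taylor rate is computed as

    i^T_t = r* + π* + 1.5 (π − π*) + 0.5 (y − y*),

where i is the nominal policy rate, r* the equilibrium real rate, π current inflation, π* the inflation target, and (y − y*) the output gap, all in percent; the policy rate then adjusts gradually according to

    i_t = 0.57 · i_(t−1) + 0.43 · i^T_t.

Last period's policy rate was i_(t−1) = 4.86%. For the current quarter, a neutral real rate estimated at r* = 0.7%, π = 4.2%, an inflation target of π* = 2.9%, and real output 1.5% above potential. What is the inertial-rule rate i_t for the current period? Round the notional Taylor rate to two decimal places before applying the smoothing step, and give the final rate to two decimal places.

5.48%

Output 1.5% above potential → (y − y*) = 1.5.
i^T_t = 0.7 + 2.9 + 1.5 × (4.2 − 2.9) + 0.5 × 1.5
   = 0.7 + 2.9 + 1.95 + 0.75 = 6.30
i_t = 0.57 × 4.86 + 0.43 × 6.30 = 2.7702 + 2.709 = 5.48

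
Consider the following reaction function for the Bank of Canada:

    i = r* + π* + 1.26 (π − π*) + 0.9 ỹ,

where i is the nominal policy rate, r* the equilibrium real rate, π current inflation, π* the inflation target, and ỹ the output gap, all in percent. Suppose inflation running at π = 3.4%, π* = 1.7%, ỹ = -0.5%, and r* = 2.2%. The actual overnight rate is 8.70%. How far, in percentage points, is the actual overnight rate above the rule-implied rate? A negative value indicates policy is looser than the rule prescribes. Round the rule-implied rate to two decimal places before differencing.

3.11 pp

i = 2.2 + 1.7 + 1.26 × (3.4 − 1.7) + 0.9 × (-0.5)
   = 2.2 + 1.7 + 2.142 − 0.45 = 5.59
Deviation = 8.70 − 5.59 = 3.11 pp.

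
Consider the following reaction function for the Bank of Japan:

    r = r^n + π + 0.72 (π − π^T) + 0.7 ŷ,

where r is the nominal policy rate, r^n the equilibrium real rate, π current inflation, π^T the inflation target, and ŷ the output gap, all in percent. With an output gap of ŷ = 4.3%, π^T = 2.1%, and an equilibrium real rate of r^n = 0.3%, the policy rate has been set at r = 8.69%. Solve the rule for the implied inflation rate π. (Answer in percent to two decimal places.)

4.01%

Collecting π: r = r^n + (1 + 0.72) π − 0.72 π^T + 0.7 ŷ
1.72 π = 8.69 − 0.3 + 0.72 × 2.1 − 0.7 × 4.3 = 6.892
π = 6.892 / 1.72 = 4.01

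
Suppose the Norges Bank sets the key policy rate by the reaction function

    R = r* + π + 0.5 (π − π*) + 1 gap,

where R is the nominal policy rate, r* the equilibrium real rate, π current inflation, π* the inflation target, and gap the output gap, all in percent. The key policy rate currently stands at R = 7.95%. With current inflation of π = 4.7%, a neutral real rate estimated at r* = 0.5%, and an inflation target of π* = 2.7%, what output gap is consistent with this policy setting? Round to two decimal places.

1 gap = 7.95 − 0.5 − 4.7 − 0.5 × (4.7 − 2.7) = 1.75
gap = 1.75 / 1 = 1.75

1.75%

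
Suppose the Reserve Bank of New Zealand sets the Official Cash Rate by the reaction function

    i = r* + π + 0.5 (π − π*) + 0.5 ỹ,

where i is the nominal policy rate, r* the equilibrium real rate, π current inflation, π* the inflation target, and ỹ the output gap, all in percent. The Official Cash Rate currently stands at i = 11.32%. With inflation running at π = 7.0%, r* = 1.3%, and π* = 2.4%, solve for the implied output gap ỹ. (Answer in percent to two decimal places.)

1.44%

0.5 ỹ = 11.32 − 1.3 − 7.0 − 0.5 × (7.0 − 2.4) = 0.72
ỹ = 0.72 / 0.5 = 1.44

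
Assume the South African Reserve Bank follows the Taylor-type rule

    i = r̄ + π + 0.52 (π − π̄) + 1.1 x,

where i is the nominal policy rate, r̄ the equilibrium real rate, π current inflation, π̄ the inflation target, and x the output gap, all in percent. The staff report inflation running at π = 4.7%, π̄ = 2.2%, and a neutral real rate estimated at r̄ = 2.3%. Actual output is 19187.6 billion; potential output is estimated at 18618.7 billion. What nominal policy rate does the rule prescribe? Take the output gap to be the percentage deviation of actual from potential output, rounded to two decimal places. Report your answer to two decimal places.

Output gap = 100 × (19187.6 − 18618.7) / 18618.7 = 3.06%.
i = 2.30 + 4.70 + 0.52 × (4.70 − 2.20) + 1.1 × 3.06
   = 2.30 + 4.7 + 1.3 + 3.366 = 11.67

11.67%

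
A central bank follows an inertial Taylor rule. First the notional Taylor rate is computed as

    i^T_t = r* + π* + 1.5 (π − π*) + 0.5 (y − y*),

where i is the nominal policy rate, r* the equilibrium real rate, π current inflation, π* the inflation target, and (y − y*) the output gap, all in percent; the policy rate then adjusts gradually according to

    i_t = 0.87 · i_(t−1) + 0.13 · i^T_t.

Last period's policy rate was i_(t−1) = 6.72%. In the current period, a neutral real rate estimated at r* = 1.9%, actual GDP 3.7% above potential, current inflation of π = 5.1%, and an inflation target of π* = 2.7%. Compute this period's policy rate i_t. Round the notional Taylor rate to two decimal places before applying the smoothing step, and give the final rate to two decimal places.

Output 3.7% above potential → (y − y*) = 3.7.
i^T_t = 1.9 + 2.7 + 1.5 × (5.1 − 2.7) + 0.5 × 3.7
   = 1.9 + 2.7 + 3.6 + 1.85 = 10.05
i_t = 0.87 × 6.72 + 0.13 × 10.05 = 5.8464 + 1.3065 = 7.15

7.15%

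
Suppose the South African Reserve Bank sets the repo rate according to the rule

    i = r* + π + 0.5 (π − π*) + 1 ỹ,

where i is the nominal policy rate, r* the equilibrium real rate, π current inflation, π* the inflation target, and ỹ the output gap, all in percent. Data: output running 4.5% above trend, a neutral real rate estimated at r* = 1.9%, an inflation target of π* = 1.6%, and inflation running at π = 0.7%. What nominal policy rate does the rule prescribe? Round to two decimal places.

6.65%

Output 4.5% above potential → ỹ = 4.5.
i = 1.9 + 0.7 + 0.5 × (0.7 − 1.6) + 1 × 4.5
   = 1.9 + 0.7 − 0.45 + 4.5 = 6.65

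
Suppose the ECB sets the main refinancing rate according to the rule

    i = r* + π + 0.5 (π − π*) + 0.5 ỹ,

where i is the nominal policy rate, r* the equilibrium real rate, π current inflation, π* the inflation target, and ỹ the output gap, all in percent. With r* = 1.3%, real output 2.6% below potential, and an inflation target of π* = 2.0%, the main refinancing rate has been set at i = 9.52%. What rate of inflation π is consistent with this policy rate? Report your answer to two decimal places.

7.01%

Output 2.6% below potential → ỹ = -2.6.
Collecting π: i = r* + (1 + 0.5) π − 0.5 π* + 0.5 ỹ
1.5 π = 9.52 − 1.3 + 0.5 × 2.0 − 0.5 × (-2.6) = 10.52
π = 10.52 / 1.5 = 7.01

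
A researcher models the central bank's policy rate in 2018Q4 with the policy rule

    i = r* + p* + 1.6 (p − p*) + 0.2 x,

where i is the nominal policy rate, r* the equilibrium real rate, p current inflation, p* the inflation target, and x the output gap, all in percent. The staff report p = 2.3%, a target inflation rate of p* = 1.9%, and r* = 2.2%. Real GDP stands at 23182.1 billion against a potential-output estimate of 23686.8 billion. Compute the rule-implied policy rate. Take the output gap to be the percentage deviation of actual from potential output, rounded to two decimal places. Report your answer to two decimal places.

4.31%

Output gap = 100 × (23182.1 − 23686.8) / 23686.8 = -2.13%.
i = 2.20 + 1.90 + 1.6 × (2.30 − 1.90) + 0.2 × (-2.13)
   = 2.20 + 1.9 + 0.64 − 0.426 = 4.31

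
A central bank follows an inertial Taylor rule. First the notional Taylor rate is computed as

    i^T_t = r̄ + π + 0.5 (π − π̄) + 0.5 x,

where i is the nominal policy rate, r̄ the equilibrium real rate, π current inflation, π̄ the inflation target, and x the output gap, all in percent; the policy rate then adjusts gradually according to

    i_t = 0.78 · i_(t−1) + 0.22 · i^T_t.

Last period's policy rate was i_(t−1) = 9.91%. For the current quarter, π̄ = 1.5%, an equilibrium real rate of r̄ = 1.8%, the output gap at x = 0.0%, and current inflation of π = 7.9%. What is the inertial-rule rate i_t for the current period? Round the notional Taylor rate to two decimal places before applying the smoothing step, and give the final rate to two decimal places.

10.57%

i^T_t = 1.8 + 7.9 + 0.5 × (7.9 − 1.5) + 0.5 × 0.0
   = 1.8 + 7.9 + 3.2 + 0 = 12.90
i_t = 0.78 × 9.91 + 0.22 × 12.90 = 7.7298 + 2.838 = 10.57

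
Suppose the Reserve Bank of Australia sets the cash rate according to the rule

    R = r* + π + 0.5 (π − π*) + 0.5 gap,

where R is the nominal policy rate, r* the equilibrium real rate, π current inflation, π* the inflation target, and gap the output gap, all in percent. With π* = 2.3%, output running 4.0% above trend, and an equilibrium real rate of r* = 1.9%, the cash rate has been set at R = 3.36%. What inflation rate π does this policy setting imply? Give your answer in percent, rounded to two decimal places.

0.41%

Output 4.0% above potential → gap = 4.0.
Collecting π: R = r* + (1 + 0.5) π − 0.5 π* + 0.5 gap
1.5 π = 3.36 − 1.9 + 0.5 × 2.3 − 0.5 × 4.0 = 0.61
π = 0.61 / 1.5 = 0.41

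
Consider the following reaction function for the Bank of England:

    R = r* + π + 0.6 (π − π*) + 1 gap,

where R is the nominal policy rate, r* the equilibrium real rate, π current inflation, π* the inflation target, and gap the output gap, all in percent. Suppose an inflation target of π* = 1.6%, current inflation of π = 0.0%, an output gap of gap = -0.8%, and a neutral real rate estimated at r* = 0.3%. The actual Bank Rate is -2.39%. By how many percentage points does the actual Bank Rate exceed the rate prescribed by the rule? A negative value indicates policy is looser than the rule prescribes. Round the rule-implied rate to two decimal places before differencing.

R = 0.3 + 0.0 + 0.6 × (0.0 − 1.6) + 1 × (-0.8)
   = 0.3 + 0 − 0.96 − 0.8 = -1.46
Deviation = -2.39 − (-1.46) = -0.93 pp.

-0.93 pp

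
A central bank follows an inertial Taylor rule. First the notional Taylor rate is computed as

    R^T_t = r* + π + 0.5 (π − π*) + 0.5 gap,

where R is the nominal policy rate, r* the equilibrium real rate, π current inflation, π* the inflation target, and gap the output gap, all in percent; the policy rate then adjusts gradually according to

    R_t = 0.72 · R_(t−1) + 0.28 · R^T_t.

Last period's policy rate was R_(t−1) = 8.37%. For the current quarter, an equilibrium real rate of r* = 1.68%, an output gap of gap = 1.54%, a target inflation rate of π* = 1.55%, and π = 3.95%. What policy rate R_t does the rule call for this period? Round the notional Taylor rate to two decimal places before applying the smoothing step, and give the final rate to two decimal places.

R^T_t = 1.68 + 3.95 + 0.5 × (3.95 − 1.55) + 0.5 × 1.54
   = 1.68 + 3.95 + 1.2 + 0.77 = 7.60
R_t = 0.72 × 8.37 + 0.28 × 7.60 = 6.0264 + 2.128 = 8.15

8.15%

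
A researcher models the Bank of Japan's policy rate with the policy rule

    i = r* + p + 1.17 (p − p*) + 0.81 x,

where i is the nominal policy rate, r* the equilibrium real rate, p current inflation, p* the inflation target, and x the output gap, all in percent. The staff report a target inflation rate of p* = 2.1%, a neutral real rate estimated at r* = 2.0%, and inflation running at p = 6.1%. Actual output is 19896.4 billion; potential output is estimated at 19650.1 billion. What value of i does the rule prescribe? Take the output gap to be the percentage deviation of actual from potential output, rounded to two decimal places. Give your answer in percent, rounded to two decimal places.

Output gap = 100 × (19896.4 − 19650.1) / 19650.1 = 1.25%.
i = 2.00 + 6.10 + 1.17 × (6.10 − 2.10) + 0.81 × 1.25
   = 2.00 + 6.1 + 4.68 + 1.0125 = 13.79

13.79%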